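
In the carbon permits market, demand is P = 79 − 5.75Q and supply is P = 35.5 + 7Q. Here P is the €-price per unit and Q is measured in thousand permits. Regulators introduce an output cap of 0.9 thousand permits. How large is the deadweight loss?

Competitive equilibrium: 79 − 5.75Q = 35.5 + 7Q → Q* = 3.4118, P* = 59.3824.
At Q = 0.9: demand price = 79 − 5.75·0.9 = 73.825; supply price = 35.5 + 7·0.9 = 41.8.
ΔQ = 3.4118 − 0.9 = 2.5118; wedge = 73.825 − 41.8 = 32.025.
DWL = ½ × 2.5118 × 32.025 = €40.22 thousand.

€40.22 thousand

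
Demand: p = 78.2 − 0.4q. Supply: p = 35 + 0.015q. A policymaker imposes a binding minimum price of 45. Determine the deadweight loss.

Competitive equilibrium: 78.2 − 0.4q = 35 + 0.015q → q* = 104.0964, p* = 36.5614.
At the floor p = 45, quantity demanded = (78.2 − 45)/0.4 = 83.
Sellers' marginal cost at q' = 83: 35 + 0.015·83 = 36.245.
Δq = 104.0964 − 83 = 21.0964; wedge = 45 − 36.245 = 8.755.
The triangle = ½ × 21.0964 × 8.755 = 92.35.

92.35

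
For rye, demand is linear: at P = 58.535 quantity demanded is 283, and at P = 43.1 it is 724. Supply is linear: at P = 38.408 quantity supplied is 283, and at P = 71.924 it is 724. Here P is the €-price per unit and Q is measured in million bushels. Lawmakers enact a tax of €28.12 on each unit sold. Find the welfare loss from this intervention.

Demand slope = (43.1 − 58.535)/(724 − 283) = −0.035, so P = 68.44 − 0.035Q.
Supply slope = (71.924 − 38.408)/(724 − 283) = 0.076, so P = 16.9 + 0.076Q.
Competitive equilibrium: 68.44 − 0.035Q = 16.9 + 0.076Q → Q* = 464.3243, P* = 52.1886.
With the tax, the buyer price exceeds the seller price by 28.12: (68.44 − 0.035Q) − (16.9 + 0.076Q) = 28.12 → Q' = 210.991.
ΔQ = 464.3243 − 210.991 = 253.3333; the wedge equals the tax, 28.12.
DWL = ½ × 253.3333 × 28.12 = €3561.87 million.

€3561.87 million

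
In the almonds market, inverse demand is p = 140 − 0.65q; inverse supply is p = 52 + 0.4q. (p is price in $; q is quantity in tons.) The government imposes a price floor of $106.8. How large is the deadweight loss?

$562.50

Competitive equilibrium: 140 − 0.65q = 52 + 0.4q → q* = 83.8095, p* = 85.5238.
At the floor p = 106.8, quantity demanded = (140 − 106.8)/0.65 = 51.0769.
Sellers' marginal cost at q' = 51.0769: 52 + 0.4·51.0769 = 72.4308.
Δq = 83.8095 − 51.0769 = 32.7326; wedge = 106.8 − 72.4308 = 34.3692.
Deadweight loss = ½ × 32.7326 × 34.3692 = $562.50.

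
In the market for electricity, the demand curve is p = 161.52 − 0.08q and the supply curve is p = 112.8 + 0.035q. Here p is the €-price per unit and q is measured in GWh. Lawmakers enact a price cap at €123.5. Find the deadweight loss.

€799.79

Competitive equilibrium: 161.52 − 0.08q = 112.8 + 0.035q → q* = 423.6522, p* = 127.6278.
At the ceiling p = 123.5, quantity supplied = (123.5 − 112.8)/0.035 = 305.7143.
Willingness to pay at q' = 305.7143: 161.52 − 0.08·305.7143 = 137.0629.
Δq = 423.6522 − 305.7143 = 117.9379; wedge = 137.0629 − 123.5 = 13.5629.
Welfare loss = ½ × 117.9379 × 13.5629 = €799.79.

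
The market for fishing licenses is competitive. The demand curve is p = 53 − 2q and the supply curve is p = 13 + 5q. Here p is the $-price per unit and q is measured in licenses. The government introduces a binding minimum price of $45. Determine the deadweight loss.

Competitive equilibrium: 53 − 2q = 13 + 5q → q* = 5.7143, p* = 41.5714.
At the floor p = 45, quantity demanded = (53 − 45)/2 = 4.
Sellers' marginal cost at q' = 4: 13 + 5·4 = 33.
Δq = 5.7143 − 4 = 1.7143; wedge = 45 − 33 = 12.
Deadweight loss = ½ × 1.7143 × 12 = $10.29.

$10.29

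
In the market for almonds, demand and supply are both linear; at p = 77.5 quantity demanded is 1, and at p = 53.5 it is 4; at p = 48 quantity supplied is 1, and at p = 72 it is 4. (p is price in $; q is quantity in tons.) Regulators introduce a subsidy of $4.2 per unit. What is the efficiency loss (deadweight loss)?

$0.55

Demand slope = (53.5 − 77.5)/(4 − 1) = −8, so p = 85.5 − 8q.
Supply slope = (72 − 48)/(4 − 1) = 8, so p = 40 + 8q.
Competitive equilibrium: 85.5 − 8q = 40 + 8q → q* = 2.8438, p* = 62.75.
The subsidy lowers effective supply by 4.2: p = 35.8 + 8q.
New quantity: 85.5 − 8q = 35.8 + 8q → q' = 3.1063.
Overproduction Δq = 3.1063 − 2.8438 = 0.2625; wedge = subsidy = 4.2.
Welfare loss = ½ × 0.2625 × 4.2 = $0.55.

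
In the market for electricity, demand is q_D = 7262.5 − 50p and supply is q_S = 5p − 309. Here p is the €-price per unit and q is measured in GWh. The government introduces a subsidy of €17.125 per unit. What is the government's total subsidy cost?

€7828.85

In inverse form: demand p = 145.25 − 0.02q, supply p = 61.8 + 0.2q.
Competitive equilibrium: 145.25 − 0.02q = 61.8 + 0.2q → q* = 379.3182, p* = 137.6636.
The subsidy lowers effective supply by 17.125: p = 44.675 + 0.2q.
New quantity: 145.25 − 0.02q = 44.675 + 0.2q → q' = 457.1591.
Total subsidy cost = 17.125 × 457.1591 = €7828.85.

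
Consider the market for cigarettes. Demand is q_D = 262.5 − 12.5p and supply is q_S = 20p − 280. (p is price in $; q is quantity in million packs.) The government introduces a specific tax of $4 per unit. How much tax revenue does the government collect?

$92.31 million

In inverse form: demand p = 21 − 0.08q, supply p = 14 + 0.05q.
Competitive equilibrium: 21 − 0.08q = 14 + 0.05q → q* = 53.8462, p* = 16.6923.
With the tax, the buyer price exceeds the seller price by 4: (21 − 0.08q) − (14 + 0.05q) = 4 → q' = 23.0769.
Tax revenue = 4 × 23.0769 = $92.31 million.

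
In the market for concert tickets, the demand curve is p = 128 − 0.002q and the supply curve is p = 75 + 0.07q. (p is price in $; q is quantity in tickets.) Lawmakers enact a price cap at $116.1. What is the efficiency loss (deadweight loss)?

Competitive equilibrium: 128 − 0.002q = 75 + 0.07q → q* = 736.11111, p* = 126.52778.
At the ceiling p = 116.1, quantity supplied = (116.1 − 75)/0.07 = 587.14286.
Willingness to pay at q' = 587.14286: 128 − 0.002·587.14286 = 126.82571.
Δq = 736.11111 − 587.14286 = 148.96825; wedge = 126.82571 − 116.1 = 10.72571.
Deadweight loss = ½ × 148.96825 × 10.72571 = $798.90.

$798.90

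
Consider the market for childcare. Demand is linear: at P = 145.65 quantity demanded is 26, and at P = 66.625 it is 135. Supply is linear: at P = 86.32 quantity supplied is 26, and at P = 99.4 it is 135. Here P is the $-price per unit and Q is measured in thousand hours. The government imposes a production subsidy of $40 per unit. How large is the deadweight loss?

$946.75 thousand

Demand slope = (66.625 − 145.65)/(135 − 26) = −0.725, so P = 164.5 − 0.725Q.
Supply slope = (99.4 − 86.32)/(135 − 26) = 0.12, so P = 83.2 + 0.12Q.
Competitive equilibrium: 164.5 − 0.725Q = 83.2 + 0.12Q → Q* = 96.213, P* = 94.7456.
The subsidy lowers effective supply by 40: P = 43.2 + 0.12Q.
New quantity: 164.5 − 0.725Q = 43.2 + 0.12Q → Q' = 143.5503.
Overproduction ΔQ = 143.5503 − 96.213 = 47.3373; wedge = subsidy = 40.
Welfare loss = ½ × 47.3373 × 40 = $946.75 thousand.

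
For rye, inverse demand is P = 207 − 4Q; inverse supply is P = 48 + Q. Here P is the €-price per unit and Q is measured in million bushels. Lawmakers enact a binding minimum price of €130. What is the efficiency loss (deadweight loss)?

€393.76 million

Competitive equilibrium: 207 − 4Q = 48 + Q → Q* = 31.8, P* = 79.8.
At the floor P = 130, quantity demanded = (207 − 130)/4 = 19.25.
Sellers' marginal cost at Q' = 19.25: 48 + 1·19.25 = 67.25.
ΔQ = 31.8 − 19.25 = 12.55; wedge = 130 − 67.25 = 62.75.
Welfare loss = ½ × 12.55 × 62.75 = €393.76 million.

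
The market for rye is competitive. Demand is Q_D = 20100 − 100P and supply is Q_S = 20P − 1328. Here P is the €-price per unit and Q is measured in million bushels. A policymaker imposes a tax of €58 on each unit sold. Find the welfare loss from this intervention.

€28033.33 million

In inverse form: demand P = 201 − 0.01Q, supply P = 66.4 + 0.05Q.
Competitive equilibrium: 201 − 0.01Q = 66.4 + 0.05Q → Q* = 2243.3333, P* = 178.5667.
With the tax, the buyer price exceeds the seller price by 58: (201 − 0.01Q) − (66.4 + 0.05Q) = 58 → Q' = 1276.6667.
ΔQ = 2243.3333 − 1276.6667 = 966.6666; the wedge equals the tax, 58.
The triangle = ½ × 966.6666 × 58 = €28033.33 million.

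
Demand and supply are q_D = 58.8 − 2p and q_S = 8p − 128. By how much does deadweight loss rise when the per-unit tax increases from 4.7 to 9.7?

57.60

In inverse form: demand p = 29.4 − 0.5q, supply p = 16 + 0.125q.
Competitive equilibrium: 29.4 − 0.5q = 16 + 0.125q → q* = 21.44, p* = 18.68.
For a per-unit tax t: Δq = t/0.625, so DWL = ½·t·(t/0.625) = t²/1.25.
At t = 4.7: DWL = 17.672. At t = 9.7: DWL = 75.272.
Increase = 75.272 − 17.672 = 57.60.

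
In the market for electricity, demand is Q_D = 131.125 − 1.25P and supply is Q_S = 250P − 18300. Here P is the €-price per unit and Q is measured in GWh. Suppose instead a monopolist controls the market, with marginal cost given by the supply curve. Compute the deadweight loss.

€155.45

In inverse form: demand P = 104.9 − 0.8Q, supply P = 73.2 + 0.004Q.
Competitive equilibrium: 104.9 − 0.8Q = 73.2 + 0.004Q → Q* = 39.4279, P* = 73.3577.
Marginal revenue: MR = 104.9 − 1.6Q. Set MR = MC: 104.9 − 1.6Q = 73.2 + 0.004Q → Q_m = 19.7631.
Price P_m = 104.9 − 0.8·19.7631 = 89.0895; MC(Q_m) = 73.2 + 0.004·19.7631 = 73.2791.
Competitive Q* = 39.4279, so ΔQ = 19.6648; wedge = 89.0895 − 73.2791 = 15.8104.
Deadweight loss = ½ × 19.6648 × 15.8104 = €155.45.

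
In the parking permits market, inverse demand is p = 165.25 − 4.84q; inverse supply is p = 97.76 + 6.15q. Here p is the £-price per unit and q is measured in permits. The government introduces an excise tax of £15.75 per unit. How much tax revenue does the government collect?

Competitive equilibrium: 165.25 − 4.84q = 97.76 + 6.15q → q* = 6.141, p* = 135.5274.
With the tax, the buyer price exceeds the seller price by 15.75: (165.25 − 4.84q) − (97.76 + 6.15q) = 15.75 → q' = 4.7079.
Tax revenue = 15.75 × 4.7079 = £74.15.

£74.15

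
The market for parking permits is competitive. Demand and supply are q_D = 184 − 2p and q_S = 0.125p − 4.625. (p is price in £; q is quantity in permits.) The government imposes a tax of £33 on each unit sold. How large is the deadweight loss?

In inverse form: demand p = 92 − 0.5q, supply p = 37 + 8q.
Competitive equilibrium: 92 − 0.5q = 37 + 8q → q* = 6.4706, p* = 88.7647.
With the tax, the buyer price exceeds the seller price by 33: (92 − 0.5q) − (37 + 8q) = 33 → q' = 2.5882.
Δq = 6.4706 − 2.5882 = 3.8824; the wedge equals the tax, 33.
Welfare loss = ½ × 3.8824 × 33 = £64.06.

£64.06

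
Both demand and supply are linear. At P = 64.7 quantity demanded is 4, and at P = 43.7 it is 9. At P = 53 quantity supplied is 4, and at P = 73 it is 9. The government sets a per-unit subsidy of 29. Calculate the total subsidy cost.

Demand slope = (43.7 − 64.7)/(9 − 4) = −4.2, so P = 81.5 − 4.2Q.
Supply slope = (73 − 53)/(9 − 4) = 4, so P = 37 + 4Q.
Competitive equilibrium: 81.5 − 4.2Q = 37 + 4Q → Q* = 5.4268, P* = 58.7073.
The subsidy lowers effective supply by 29: P = 8 + 4Q.
New quantity: 81.5 − 4.2Q = 8 + 4Q → Q' = 8.9634.
Total subsidy cost = 29 × 8.9634 = 259.94.

259.94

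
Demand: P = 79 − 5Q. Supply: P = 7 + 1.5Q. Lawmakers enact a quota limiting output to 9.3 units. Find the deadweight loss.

Competitive equilibrium: 79 − 5Q = 7 + 1.5Q → Q* = 11.0769, P* = 23.6154.
At Q = 9.3: demand price = 79 − 5·9.3 = 32.5; supply price = 7 + 1.5·9.3 = 20.95.
ΔQ = 11.0769 − 9.3 = 1.7769; wedge = 32.5 − 20.95 = 11.55.
DWL = ½ × 1.7769 × 11.55 = 10.26.

10.26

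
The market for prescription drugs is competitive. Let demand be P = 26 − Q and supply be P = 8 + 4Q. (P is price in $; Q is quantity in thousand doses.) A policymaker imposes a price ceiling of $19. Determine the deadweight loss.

Competitive equilibrium: 26 − Q = 8 + 4Q → Q* = 3.6, P* = 22.4.
At the ceiling P = 19, quantity supplied = (19 − 8)/4 = 2.75.
Willingness to pay at Q' = 2.75: 26 − 1·2.75 = 23.25.
ΔQ = 3.6 − 2.75 = 0.85; wedge = 23.25 − 19 = 4.25.
DWL = ½ × 0.85 × 4.25 = $1.81 thousand.

$1.81 thousand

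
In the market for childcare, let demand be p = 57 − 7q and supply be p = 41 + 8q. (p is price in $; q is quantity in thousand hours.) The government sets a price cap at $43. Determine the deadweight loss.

Competitive equilibrium: 57 − 7q = 41 + 8q → q* = 1.0667, p* = 49.5333.
At the ceiling p = 43, quantity supplied = (43 − 41)/8 = 0.25.
Willingness to pay at q' = 0.25: 57 − 7·0.25 = 55.25.
Δq = 1.0667 − 0.25 = 0.8167; wedge = 55.25 − 43 = 12.25.
Welfare loss = ½ × 0.8167 × 12.25 = $5 thousand.

$5 thousand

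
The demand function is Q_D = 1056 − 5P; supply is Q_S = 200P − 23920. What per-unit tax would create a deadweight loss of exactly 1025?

20.5

In inverse form: demand P = 211.2 − 0.2Q, supply P = 119.6 + 0.005Q.
Competitive equilibrium: 211.2 − 0.2Q = 119.6 + 0.005Q → Q* = 446.8293, P* = 121.8341.
A tax t gives ΔQ = t/0.205 and wedge t, so DWL = t²/0.41.
t²/0.41 = 1025 → t² = 420.25 → t = 20.5.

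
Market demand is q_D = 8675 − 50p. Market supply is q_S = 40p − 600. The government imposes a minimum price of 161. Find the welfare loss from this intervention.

188862.67

In inverse form: demand p = 173.5 − 0.02q, supply p = 15 + 0.025q.
Competitive equilibrium: 173.5 − 0.02q = 15 + 0.025q → q* = 3522.2222, p* = 103.0556.
At the floor p = 161, quantity demanded = (173.5 − 161)/0.02 = 625.
Sellers' marginal cost at q' = 625: 15 + 0.025·625 = 30.625.
Δq = 3522.2222 − 625 = 2897.2222; wedge = 161 − 30.625 = 130.375.
Welfare loss = ½ × 2897.2222 × 130.375 = 188862.67.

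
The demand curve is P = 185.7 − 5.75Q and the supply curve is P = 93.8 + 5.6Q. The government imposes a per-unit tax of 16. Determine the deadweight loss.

Competitive equilibrium: 185.7 − 5.75Q = 93.8 + 5.6Q → Q* = 8.0969, P* = 139.1427.
With the tax, the buyer price exceeds the seller price by 16: (185.7 − 5.75Q) − (93.8 + 5.6Q) = 16 → Q' = 6.6872.
ΔQ = 8.0969 − 6.6872 = 1.4097; the wedge equals the tax, 16.
Welfare loss = ½ × 1.4097 × 16 = 11.28.

11.28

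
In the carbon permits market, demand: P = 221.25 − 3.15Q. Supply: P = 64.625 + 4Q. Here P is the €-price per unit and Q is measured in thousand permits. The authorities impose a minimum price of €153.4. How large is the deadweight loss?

€0.48 thousand

Competitive equilibrium: 221.25 − 3.15Q = 64.625 + 4Q → Q* = 21.9056, P* = 152.2474.
At the floor P = 153.4, quantity demanded = (221.25 − 153.4)/3.15 = 21.5397.
Sellers' marginal cost at Q' = 21.5397: 64.625 + 4·21.5397 = 150.7838.
ΔQ = 21.9056 − 21.5397 = 0.3659; wedge = 153.4 − 150.7838 = 2.6162.
DWL = ½ × 0.3659 × 2.6162 = €0.48 thousand.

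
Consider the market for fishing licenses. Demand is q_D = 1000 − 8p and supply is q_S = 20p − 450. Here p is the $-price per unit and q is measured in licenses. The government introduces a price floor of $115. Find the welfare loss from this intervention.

In inverse form: demand p = 125 − 0.125q, supply p = 22.5 + 0.05q.
Competitive equilibrium: 125 − 0.125q = 22.5 + 0.05q → q* = 585.7143, p* = 51.7857.
At the floor p = 115, quantity demanded = (125 − 115)/0.125 = 80.
Sellers' marginal cost at q' = 80: 22.5 + 0.05·80 = 26.5.
Δq = 585.7143 − 80 = 505.7143; wedge = 115 − 26.5 = 88.5.
Deadweight loss = ½ × 505.7143 × 88.5 = $22377.86.

$22377.86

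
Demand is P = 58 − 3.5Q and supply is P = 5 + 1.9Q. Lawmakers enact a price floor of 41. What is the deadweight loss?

Competitive equilibrium: 58 − 3.5Q = 5 + 1.9Q → Q* = 9.8148, P* = 23.6481.
At the floor P = 41, quantity demanded = (58 − 41)/3.5 = 4.8571.
Sellers' marginal cost at Q' = 4.8571: 5 + 1.9·4.8571 = 14.2285.
ΔQ = 9.8148 − 4.8571 = 4.9577; wedge = 41 − 14.2285 = 26.7715.
DWL = ½ × 4.9577 × 26.7715 = 66.36.

66.36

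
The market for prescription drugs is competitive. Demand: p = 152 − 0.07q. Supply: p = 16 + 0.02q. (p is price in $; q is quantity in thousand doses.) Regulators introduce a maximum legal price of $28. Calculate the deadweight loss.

$37355.56 thousand

Competitive equilibrium: 152 − 0.07q = 16 + 0.02q → q* = 1511.1111, p* = 46.2222.
At the ceiling p = 28, quantity supplied = (28 − 16)/0.02 = 600.
Willingness to pay at q' = 600: 152 − 0.07·600 = 110.
Δq = 1511.1111 − 600 = 911.1111; wedge = 110 − 28 = 82.
Deadweight loss = ½ × 911.1111 × 82 = $37355.56 thousand.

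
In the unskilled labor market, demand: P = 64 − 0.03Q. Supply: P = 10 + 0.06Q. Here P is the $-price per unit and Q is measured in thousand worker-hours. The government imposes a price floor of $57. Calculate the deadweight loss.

$6050 thousand

Competitive equilibrium: 64 − 0.03Q = 10 + 0.06Q → Q* = 600, P* = 46.
At the floor P = 57, quantity demanded = (64 − 57)/0.03 = 233.3333.
Sellers' marginal cost at Q' = 233.3333: 10 + 0.06·233.3333 = 24.
ΔQ = 600 − 233.3333 = 366.6667; wedge = 57 − 24 = 33.
DWL = ½ × 366.6667 × 33 = $6050 thousand.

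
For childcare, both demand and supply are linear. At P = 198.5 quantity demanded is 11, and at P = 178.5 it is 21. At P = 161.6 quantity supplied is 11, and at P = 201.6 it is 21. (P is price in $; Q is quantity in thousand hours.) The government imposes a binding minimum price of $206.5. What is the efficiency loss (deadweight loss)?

$309.07 thousand

Demand slope = (178.5 − 198.5)/(21 − 11) = −2, so P = 220.5 − 2Q.
Supply slope = (201.6 − 161.6)/(21 − 11) = 4, so P = 117.6 + 4Q.
Competitive equilibrium: 220.5 − 2Q = 117.6 + 4Q → Q* = 17.15, P* = 186.2.
At the floor P = 206.5, quantity demanded = (220.5 − 206.5)/2 = 7.
Sellers' marginal cost at Q' = 7: 117.6 + 4·7 = 145.6.
ΔQ = 17.15 − 7 = 10.15; wedge = 206.5 − 145.6 = 60.9.
Deadweight loss = ½ × 10.15 × 60.9 = $309.07 thousand.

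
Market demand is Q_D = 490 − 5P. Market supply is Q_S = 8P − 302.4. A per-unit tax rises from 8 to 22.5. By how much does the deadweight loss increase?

In inverse form: demand P = 98 − 0.2Q, supply P = 37.8 + 0.125Q.
Competitive equilibrium: 98 − 0.2Q = 37.8 + 0.125Q → Q* = 185.2308, P* = 60.9538.
For a per-unit tax t: ΔQ = t/0.325, so DWL = ½·t·(t/0.325) = t²/0.65.
At t = 8: DWL = 98.462. At t = 22.5: DWL = 778.846.
Increase = 778.846 − 98.462 = 680.38.

680.38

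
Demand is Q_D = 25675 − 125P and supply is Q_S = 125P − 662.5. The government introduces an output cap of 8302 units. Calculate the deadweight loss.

In inverse form: demand P = 205.4 − 0.008Q, supply P = 5.3 + 0.008Q.
Competitive equilibrium: 205.4 − 0.008Q = 5.3 + 0.008Q → Q* = 12506.25, P* = 105.35.
At Q = 8302: demand price = 205.4 − 0.008·8302 = 138.984; supply price = 5.3 + 0.008·8302 = 71.716.
ΔQ = 12506.25 − 8302 = 4204.25; wedge = 138.984 − 71.716 = 67.268.
Deadweight loss = ½ × 4204.25 × 67.268 = 141405.74.

141405.74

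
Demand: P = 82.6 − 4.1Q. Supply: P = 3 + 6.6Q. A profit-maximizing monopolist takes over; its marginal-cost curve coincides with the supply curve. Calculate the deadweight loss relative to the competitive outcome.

22.72

Competitive equilibrium: 82.6 − 4.1Q = 3 + 6.6Q → Q* = 7.4393, P* = 52.0991.
Marginal revenue: MR = 82.6 − 8.2Q. Set MR = MC: 82.6 − 8.2Q = 3 + 6.6Q → Q_m = 5.3784.
Price P_m = 82.6 − 4.1·5.3784 = 60.5486; MC(Q_m) = 3 + 6.6·5.3784 = 38.4974.
Competitive Q* = 7.4393, so ΔQ = 2.0609; wedge = 60.5486 − 38.4974 = 22.0512.
The triangle = ½ × 2.0609 × 22.0512 = 22.72.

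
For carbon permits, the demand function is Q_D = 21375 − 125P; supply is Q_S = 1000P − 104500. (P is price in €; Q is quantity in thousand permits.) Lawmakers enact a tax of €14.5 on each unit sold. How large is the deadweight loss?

€11680.56 thousand

In inverse form: demand P = 171 − 0.008Q, supply P = 104.5 + 0.001Q.
Competitive equilibrium: 171 − 0.008Q = 104.5 + 0.001Q → Q* = 7388.8889, P* = 111.8889.
With the tax, the buyer price exceeds the seller price by 14.5: (171 − 0.008Q) − (104.5 + 0.001Q) = 14.5 → Q' = 5777.7778.
ΔQ = 7388.8889 − 5777.7778 = 1611.1111; the wedge equals the tax, 14.5.
Welfare loss = ½ × 1611.1111 × 14.5 = €11680.56 thousand.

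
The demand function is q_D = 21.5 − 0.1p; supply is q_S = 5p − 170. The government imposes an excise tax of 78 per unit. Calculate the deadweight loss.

In inverse form: demand p = 215 − 10q, supply p = 34 + 0.2q.
Competitive equilibrium: 215 − 10q = 34 + 0.2q → q* = 17.7451, p* = 37.549.
With the tax, the buyer price exceeds the seller price by 78: (215 − 10q) − (34 + 0.2q) = 78 → q' = 10.098.
Δq = 17.7451 − 10.098 = 7.6471; the wedge equals the tax, 78.
Welfare loss = ½ × 7.6471 × 78 = 298.24.

298.24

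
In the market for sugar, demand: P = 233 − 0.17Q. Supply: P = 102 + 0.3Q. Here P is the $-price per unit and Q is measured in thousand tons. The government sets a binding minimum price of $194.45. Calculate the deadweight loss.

Competitive equilibrium: 233 − 0.17Q = 102 + 0.3Q → Q* = 278.7234, P* = 185.617.
At the floor P = 194.45, quantity demanded = (233 − 194.45)/0.17 = 226.7647.
Sellers' marginal cost at Q' = 226.7647: 102 + 0.3·226.7647 = 170.0294.
ΔQ = 278.7234 − 226.7647 = 51.9587; wedge = 194.45 − 170.0294 = 24.4206.
Welfare loss = ½ × 51.9587 × 24.4206 = $634.43 thousand.

$634.43 thousand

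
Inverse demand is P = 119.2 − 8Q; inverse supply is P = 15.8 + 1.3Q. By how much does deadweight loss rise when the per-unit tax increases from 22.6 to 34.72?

37.35

Competitive equilibrium: 119.2 − 8Q = 15.8 + 1.3Q → Q* = 11.1183, P* = 30.2538.
For a per-unit tax t: ΔQ = t/9.3, so DWL = ½·t·(t/9.3) = t²/18.6.
At t = 22.6: DWL = 27.46. At t = 34.72: DWL = 64.811.
Increase = 64.811 − 27.46 = 37.35.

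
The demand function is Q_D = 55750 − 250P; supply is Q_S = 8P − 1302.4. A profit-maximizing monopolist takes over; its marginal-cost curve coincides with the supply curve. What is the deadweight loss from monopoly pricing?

In inverse form: demand P = 223 − 0.004Q, supply P = 162.8 + 0.125Q.
Competitive equilibrium: 223 − 0.004Q = 162.8 + 0.125Q → Q* = 466.6667, P* = 221.1333.
Marginal revenue: MR = 223 − 0.008Q. Set MR = MC: 223 − 0.008Q = 162.8 + 0.125Q → Q_m = 452.6316.
Price P_m = 223 − 0.004·452.6316 = 221.1895; MC(Q_m) = 162.8 + 0.125·452.6316 = 219.379.
Competitive Q* = 466.6667, so ΔQ = 14.0351; wedge = 221.1895 − 219.379 = 1.8105.
Deadweight loss = ½ × 14.0351 × 1.8105 = 12.71.

12.71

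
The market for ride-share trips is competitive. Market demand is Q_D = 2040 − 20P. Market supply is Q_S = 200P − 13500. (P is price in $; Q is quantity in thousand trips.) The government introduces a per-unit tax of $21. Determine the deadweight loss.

$4009.09 thousand

In inverse form: demand P = 102 − 0.05Q, supply P = 67.5 + 0.005Q.
Competitive equilibrium: 102 − 0.05Q = 67.5 + 0.005Q → Q* = 627.2727, P* = 70.6364.
With the tax, the buyer price exceeds the seller price by 21: (102 − 0.05Q) − (67.5 + 0.005Q) = 21 → Q' = 245.4545.
ΔQ = 627.2727 − 245.4545 = 381.8182; the wedge equals the tax, 21.
The triangle = ½ × 381.8182 × 21 = $4009.09 thousand.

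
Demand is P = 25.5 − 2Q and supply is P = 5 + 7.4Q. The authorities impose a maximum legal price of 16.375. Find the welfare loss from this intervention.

1.95

Competitive equilibrium: 25.5 − 2Q = 5 + 7.4Q → Q* = 2.1809, P* = 21.1383.
At the ceiling P = 16.375, quantity supplied = (16.375 − 5)/7.4 = 1.5372.
Willingness to pay at Q' = 1.5372: 25.5 − 2·1.5372 = 22.4256.
ΔQ = 2.1809 − 1.5372 = 0.6437; wedge = 22.4256 − 16.375 = 6.0506.
The triangle = ½ × 0.6437 × 6.0506 = 1.95.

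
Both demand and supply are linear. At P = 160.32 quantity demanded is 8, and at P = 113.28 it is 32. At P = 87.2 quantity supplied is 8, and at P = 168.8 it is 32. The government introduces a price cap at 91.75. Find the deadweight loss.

405.69

Demand slope = (113.28 − 160.32)/(32 − 8) = −1.96, so P = 176 − 1.96Q.
Supply slope = (168.8 − 87.2)/(32 − 8) = 3.4, so P = 60 + 3.4Q.
Competitive equilibrium: 176 − 1.96Q = 60 + 3.4Q → Q* = 21.6418, P* = 133.5821.
At the ceiling P = 91.75, quantity supplied = (91.75 − 60)/3.4 = 9.3382.
Willingness to pay at Q' = 9.3382: 176 − 1.96·9.3382 = 157.6971.
ΔQ = 21.6418 − 9.3382 = 12.3036; wedge = 157.6971 − 91.75 = 65.9471.
Deadweight loss = ½ × 12.3036 × 65.9471 = 405.69.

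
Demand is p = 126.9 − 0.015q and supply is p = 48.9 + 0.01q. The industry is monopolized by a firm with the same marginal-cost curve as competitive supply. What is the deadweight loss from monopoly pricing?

17111.25

Competitive equilibrium: 126.9 − 0.015q = 48.9 + 0.01q → q* = 3120, p* = 80.1.
Marginal revenue: MR = 126.9 − 0.03q. Set MR = MC: 126.9 − 0.03q = 48.9 + 0.01q → q_m = 1950.
Price p_m = 126.9 − 0.015·1950 = 97.65; MC(q_m) = 48.9 + 0.01·1950 = 68.4.
Competitive q* = 3120, so Δq = 1170; wedge = 97.65 − 68.4 = 29.25.
Deadweight loss = ½ × 1170 × 29.25 = 17111.25.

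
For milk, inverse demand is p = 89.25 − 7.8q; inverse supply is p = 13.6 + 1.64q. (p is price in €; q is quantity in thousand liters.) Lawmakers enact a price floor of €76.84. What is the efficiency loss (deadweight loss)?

Competitive equilibrium: 89.25 − 7.8q = 13.6 + 1.64q → q* = 8.0138, p* = 26.7426.
At the floor p = 76.84, quantity demanded = (89.25 − 76.84)/7.8 = 1.591.
Sellers' marginal cost at q' = 1.591: 13.6 + 1.64·1.591 = 16.2092.
Δq = 8.0138 − 1.591 = 6.4228; wedge = 76.84 − 16.2092 = 60.6308.
The triangle = ½ × 6.4228 × 60.6308 = €194.71 thousand.

€194.71 thousand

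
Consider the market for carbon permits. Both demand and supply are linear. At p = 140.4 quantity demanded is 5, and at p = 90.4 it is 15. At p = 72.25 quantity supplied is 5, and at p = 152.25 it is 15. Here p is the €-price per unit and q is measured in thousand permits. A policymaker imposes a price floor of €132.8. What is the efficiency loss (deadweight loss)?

Demand slope = (90.4 − 140.4)/(15 − 5) = −5, so p = 165.4 − 5q.
Supply slope = (152.25 − 72.25)/(15 − 5) = 8, so p = 32.25 + 8q.
Competitive equilibrium: 165.4 − 5q = 32.25 + 8q → q* = 10.2423, p* = 114.1885.
At the floor p = 132.8, quantity demanded = (165.4 − 132.8)/5 = 6.52.
Sellers' marginal cost at q' = 6.52: 32.25 + 8·6.52 = 84.41.
Δq = 10.2423 − 6.52 = 3.7223; wedge = 132.8 − 84.41 = 48.39.
The triangle = ½ × 3.7223 × 48.39 = €90.06 thousand.

€90.06 thousand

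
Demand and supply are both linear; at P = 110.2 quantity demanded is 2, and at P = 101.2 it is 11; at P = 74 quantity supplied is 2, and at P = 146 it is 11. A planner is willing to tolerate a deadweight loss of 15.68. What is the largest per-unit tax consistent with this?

Demand slope = (101.2 − 110.2)/(11 − 2) = −1, so P = 112.2 − Q.
Supply slope = (146 − 74)/(11 − 2) = 8, so P = 58 + 8Q.
Competitive equilibrium: 112.2 − Q = 58 + 8Q → Q* = 6.0222, P* = 106.1778.
A tax t gives ΔQ = t/9 and wedge t, so DWL = t²/18.
t²/18 = 15.68 → t² = 282.24 → t = 16.8.

16.8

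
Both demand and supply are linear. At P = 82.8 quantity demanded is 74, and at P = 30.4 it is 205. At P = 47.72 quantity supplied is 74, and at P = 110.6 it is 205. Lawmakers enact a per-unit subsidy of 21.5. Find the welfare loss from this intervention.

Demand slope = (30.4 − 82.8)/(205 − 74) = −0.4, so P = 112.4 − 0.4Q.
Supply slope = (110.6 − 47.72)/(205 − 74) = 0.48, so P = 12.2 + 0.48Q.
Competitive equilibrium: 112.4 − 0.4Q = 12.2 + 0.48Q → Q* = 113.8636, P* = 66.8545.
The subsidy lowers effective supply by 21.5: P = 0.48Q − 9.3.
New quantity: 112.4 − 0.4Q = 0.48Q − 9.3 → Q' = 138.2955.
Overproduction ΔQ = 138.2955 − 113.8636 = 24.4319; wedge = subsidy = 21.5.
Deadweight loss = ½ × 24.4319 × 21.5 = 262.64.

262.64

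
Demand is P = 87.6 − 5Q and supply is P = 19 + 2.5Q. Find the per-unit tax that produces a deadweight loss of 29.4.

Competitive equilibrium: 87.6 − 5Q = 19 + 2.5Q → Q* = 9.1467, P* = 41.8667.
A tax t gives ΔQ = t/7.5 and wedge t, so DWL = t²/15.
t²/15 = 29.4 → t² = 441 → t = 21.

21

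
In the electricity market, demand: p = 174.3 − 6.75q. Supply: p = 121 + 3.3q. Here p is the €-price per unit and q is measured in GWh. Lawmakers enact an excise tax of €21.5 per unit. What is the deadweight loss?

€23

Competitive equilibrium: 174.3 − 6.75q = 121 + 3.3q → q* = 5.3035, p* = 138.5015.
With the tax, the buyer price exceeds the seller price by 21.5: (174.3 − 6.75q) − (121 + 3.3q) = 21.5 → q' = 3.1642.
Δq = 5.3035 − 3.1642 = 2.1393; the wedge equals the tax, 21.5.
Welfare loss = ½ × 2.1393 × 21.5 = €23.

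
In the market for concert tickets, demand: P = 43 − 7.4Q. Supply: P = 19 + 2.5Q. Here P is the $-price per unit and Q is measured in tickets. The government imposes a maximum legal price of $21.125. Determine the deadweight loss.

$12.27

Competitive equilibrium: 43 − 7.4Q = 19 + 2.5Q → Q* = 2.4242, P* = 25.0606.
At the ceiling P = 21.125, quantity supplied = (21.125 − 19)/2.5 = 0.85.
Willingness to pay at Q' = 0.85: 43 − 7.4·0.85 = 36.71.
ΔQ = 2.4242 − 0.85 = 1.5742; wedge = 36.71 − 21.125 = 15.585.
Welfare loss = ½ × 1.5742 × 15.585 = $12.27.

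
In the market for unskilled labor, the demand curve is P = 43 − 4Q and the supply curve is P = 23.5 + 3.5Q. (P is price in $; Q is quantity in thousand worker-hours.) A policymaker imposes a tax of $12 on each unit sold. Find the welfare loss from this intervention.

Competitive equilibrium: 43 − 4Q = 23.5 + 3.5Q → Q* = 2.6, P* = 32.6.
With the tax, the buyer price exceeds the seller price by 12: (43 − 4Q) − (23.5 + 3.5Q) = 12 → Q' = 1.
ΔQ = 2.6 − 1 = 1.6; the wedge equals the tax, 12.
Deadweight loss = ½ × 1.6 × 12 = $9.60 thousand.

$9.60 thousand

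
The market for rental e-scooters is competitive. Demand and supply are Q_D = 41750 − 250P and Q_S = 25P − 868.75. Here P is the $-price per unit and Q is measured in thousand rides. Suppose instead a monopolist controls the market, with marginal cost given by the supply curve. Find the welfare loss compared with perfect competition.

$1380.21 thousand

In inverse form: demand P = 167 − 0.004Q, supply P = 34.75 + 0.04Q.
Competitive equilibrium: 167 − 0.004Q = 34.75 + 0.04Q → Q* = 3005.68182, P* = 154.97727.
Marginal revenue: MR = 167 − 0.008Q. Set MR = MC: 167 − 0.008Q = 34.75 + 0.04Q → Q_m = 2755.20833.
Price P_m = 167 − 0.004·2755.20833 = 155.97917; MC(Q_m) = 34.75 + 0.04·2755.20833 = 144.95833.
Competitive Q* = 3005.68182, so ΔQ = 250.47349; wedge = 155.97917 − 144.95833 = 11.02084.
The triangle = ½ × 250.47349 × 11.02084 = $1380.21 thousand.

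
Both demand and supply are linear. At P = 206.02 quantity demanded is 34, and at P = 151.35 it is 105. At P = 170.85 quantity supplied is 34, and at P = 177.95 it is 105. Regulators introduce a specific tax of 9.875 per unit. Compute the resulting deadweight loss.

56.04

Demand slope = (151.35 − 206.02)/(105 − 34) = −0.77, so P = 232.2 − 0.77Q.
Supply slope = (177.95 − 170.85)/(105 − 34) = 0.1, so P = 167.45 + 0.1Q.
Competitive equilibrium: 232.2 − 0.77Q = 167.45 + 0.1Q → Q* = 74.4253, P* = 174.8925.
With the tax, the buyer price exceeds the seller price by 9.875: (232.2 − 0.77Q) − (167.45 + 0.1Q) = 9.875 → Q' = 63.0747.
ΔQ = 74.4253 − 63.0747 = 11.3506; the wedge equals the tax, 9.875.
The triangle = ½ × 11.3506 × 9.875 = 56.04.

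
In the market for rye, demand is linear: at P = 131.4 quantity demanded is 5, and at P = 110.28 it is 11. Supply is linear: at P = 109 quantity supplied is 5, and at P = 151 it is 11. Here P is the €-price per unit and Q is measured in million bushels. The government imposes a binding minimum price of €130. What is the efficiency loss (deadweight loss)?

Demand slope = (110.28 − 131.4)/(11 − 5) = −3.52, so P = 149 − 3.52Q.
Supply slope = (151 − 109)/(11 − 5) = 7, so P = 74 + 7Q.
Competitive equilibrium: 149 − 3.52Q = 74 + 7Q → Q* = 7.1293, P* = 123.9049.
At the floor P = 130, quantity demanded = (149 − 130)/3.52 = 5.3977.
Sellers' marginal cost at Q' = 5.3977: 74 + 7·5.3977 = 111.7839.
ΔQ = 7.1293 − 5.3977 = 1.7316; wedge = 130 − 111.7839 = 18.2161.
The triangle = ½ × 1.7316 × 18.2161 = €15.77 million.

€15.77 million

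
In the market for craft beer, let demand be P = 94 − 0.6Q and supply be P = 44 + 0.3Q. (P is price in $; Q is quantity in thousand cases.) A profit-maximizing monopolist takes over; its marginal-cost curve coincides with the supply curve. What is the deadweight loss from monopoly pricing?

Competitive equilibrium: 94 − 0.6Q = 44 + 0.3Q → Q* = 55.5556, P* = 60.6667.
Marginal revenue: MR = 94 − 1.2Q. Set MR = MC: 94 − 1.2Q = 44 + 0.3Q → Q_m = 33.3333.
Price P_m = 94 − 0.6·33.3333 = 74; MC(Q_m) = 44 + 0.3·33.3333 = 54.
Competitive Q* = 55.5556, so ΔQ = 22.2223; wedge = 74 − 54 = 20.
DWL = ½ × 22.2223 × 20 = $222.22 thousand.

$222.22 thousand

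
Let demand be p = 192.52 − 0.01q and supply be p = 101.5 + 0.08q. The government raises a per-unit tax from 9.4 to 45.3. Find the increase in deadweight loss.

Competitive equilibrium: 192.52 − 0.01q = 101.5 + 0.08q → q* = 1011.3333, p* = 182.4067.
For a per-unit tax t: Δq = t/0.09, so DWL = ½·t·(t/0.09) = t²/0.18.
At t = 9.4: DWL = 490.889. At t = 45.3: DWL = 11400.5.
Increase = 11400.5 − 490.889 = 10909.61.

10909.61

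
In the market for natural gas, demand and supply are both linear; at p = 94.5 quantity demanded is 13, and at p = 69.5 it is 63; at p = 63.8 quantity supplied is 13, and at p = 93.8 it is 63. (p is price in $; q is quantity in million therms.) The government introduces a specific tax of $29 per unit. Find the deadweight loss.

$382.27 million

Demand slope = (69.5 − 94.5)/(63 − 13) = −0.5, so p = 101 − 0.5q.
Supply slope = (93.8 − 63.8)/(63 − 13) = 0.6, so p = 56 + 0.6q.
Competitive equilibrium: 101 − 0.5q = 56 + 0.6q → q* = 40.9091, p* = 80.5455.
With the tax, the buyer price exceeds the seller price by 29: (101 − 0.5q) − (56 + 0.6q) = 29 → q' = 14.5455.
Δq = 40.9091 − 14.5455 = 26.3636; the wedge equals the tax, 29.
The triangle = ½ × 26.3636 × 29 = $382.27 million.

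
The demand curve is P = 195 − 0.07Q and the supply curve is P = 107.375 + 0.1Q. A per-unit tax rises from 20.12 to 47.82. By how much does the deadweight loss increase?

5535.11

Competitive equilibrium: 195 − 0.07Q = 107.375 + 0.1Q → Q* = 515.4412, P* = 158.9191.
For a per-unit tax t: ΔQ = t/0.17, so DWL = ½·t·(t/0.17) = t²/0.34.
At t = 20.12: DWL = 1190.631. At t = 47.82: DWL = 6725.742.
Increase = 6725.742 − 1190.631 = 5535.11.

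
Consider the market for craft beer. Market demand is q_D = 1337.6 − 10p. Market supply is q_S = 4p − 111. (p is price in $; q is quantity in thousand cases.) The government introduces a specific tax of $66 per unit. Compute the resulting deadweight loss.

In inverse form: demand p = 133.76 − 0.1q, supply p = 27.75 + 0.25q.
Competitive equilibrium: 133.76 − 0.1q = 27.75 + 0.25q → q* = 302.8857, p* = 103.4714.
With the tax, the buyer price exceeds the seller price by 66: (133.76 − 0.1q) − (27.75 + 0.25q) = 66 → q' = 114.3143.
Δq = 302.8857 − 114.3143 = 188.5714; the wedge equals the tax, 66.
Welfare loss = ½ × 188.5714 × 66 = $6222.86 thousand.

$6222.86 thousand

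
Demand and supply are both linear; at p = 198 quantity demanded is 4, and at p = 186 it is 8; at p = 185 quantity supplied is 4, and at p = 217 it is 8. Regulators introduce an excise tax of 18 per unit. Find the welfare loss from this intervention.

Demand slope = (186 − 198)/(8 − 4) = −3, so p = 210 − 3q.
Supply slope = (217 − 185)/(8 − 4) = 8, so p = 153 + 8q.
Competitive equilibrium: 210 − 3q = 153 + 8q → q* = 5.1818, p* = 194.4545.
With the tax, the buyer price exceeds the seller price by 18: (210 − 3q) − (153 + 8q) = 18 → q' = 3.5455.
Δq = 5.1818 − 3.5455 = 1.6363; the wedge equals the tax, 18.
DWL = ½ × 1.6363 × 18 = 14.73.

14.73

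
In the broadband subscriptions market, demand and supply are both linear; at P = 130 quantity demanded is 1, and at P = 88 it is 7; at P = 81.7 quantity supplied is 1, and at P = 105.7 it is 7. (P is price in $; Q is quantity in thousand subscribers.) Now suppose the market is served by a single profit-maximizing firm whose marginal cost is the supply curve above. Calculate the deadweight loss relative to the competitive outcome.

$24.17 thousand

Demand slope = (88 − 130)/(7 − 1) = −7, so P = 137 − 7Q.
Supply slope = (105.7 − 81.7)/(7 − 1) = 4, so P = 77.7 + 4Q.
Competitive equilibrium: 137 − 7Q = 77.7 + 4Q → Q* = 5.3909, P* = 99.2636.
Marginal revenue: MR = 137 − 14Q. Set MR = MC: 137 − 14Q = 77.7 + 4Q → Q_m = 3.2944.
Price P_m = 137 − 7·3.2944 = 113.9392; MC(Q_m) = 77.7 + 4·3.2944 = 90.8776.
Competitive Q* = 5.3909, so ΔQ = 2.0965; wedge = 113.9392 − 90.8776 = 23.0616.
The triangle = ½ × 2.0965 × 23.0616 = $24.17 thousand.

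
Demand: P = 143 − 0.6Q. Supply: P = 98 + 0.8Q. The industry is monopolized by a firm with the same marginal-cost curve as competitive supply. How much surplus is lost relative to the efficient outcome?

65.09

Competitive equilibrium: 143 − 0.6Q = 98 + 0.8Q → Q* = 32.1429, P* = 123.7143.
Marginal revenue: MR = 143 − 1.2Q. Set MR = MC: 143 − 1.2Q = 98 + 0.8Q → Q_m = 22.5.
Price P_m = 143 − 0.6·22.5 = 129.5; MC(Q_m) = 98 + 0.8·22.5 = 116.
Competitive Q* = 32.1429, so ΔQ = 9.6429; wedge = 129.5 − 116 = 13.5.
Welfare loss = ½ × 9.6429 × 13.5 = 65.09.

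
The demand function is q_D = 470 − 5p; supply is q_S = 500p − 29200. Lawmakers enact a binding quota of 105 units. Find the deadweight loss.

512.55

In inverse form: demand p = 94 − 0.2q, supply p = 58.4 + 0.002q.
Competitive equilibrium: 94 − 0.2q = 58.4 + 0.002q → q* = 176.2376, p* = 58.7525.
At q = 105: demand price = 94 − 0.2·105 = 73; supply price = 58.4 + 0.002·105 = 58.61.
Δq = 176.2376 − 105 = 71.2376; wedge = 73 − 58.61 = 14.39.
Deadweight loss = ½ × 71.2376 × 14.39 = 512.55.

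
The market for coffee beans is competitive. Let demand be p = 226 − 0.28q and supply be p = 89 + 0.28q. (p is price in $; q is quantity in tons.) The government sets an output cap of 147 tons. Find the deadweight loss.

$2669.56

Competitive equilibrium: 226 − 0.28q = 89 + 0.28q → q* = 244.6429, p* = 157.5.
At q = 147: demand price = 226 − 0.28·147 = 184.84; supply price = 89 + 0.28·147 = 130.16.
Δq = 244.6429 − 147 = 97.6429; wedge = 184.84 − 130.16 = 54.68.
Welfare loss = ½ × 97.6429 × 54.68 = $2669.56.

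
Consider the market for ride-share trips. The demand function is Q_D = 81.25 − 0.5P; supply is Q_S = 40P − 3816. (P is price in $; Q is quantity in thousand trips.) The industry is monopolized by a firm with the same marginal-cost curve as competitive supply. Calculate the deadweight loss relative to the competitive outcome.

In inverse form: demand P = 162.5 − 2Q, supply P = 95.4 + 0.025Q.
Competitive equilibrium: 162.5 − 2Q = 95.4 + 0.025Q → Q* = 33.1358, P* = 96.2284.
Marginal revenue: MR = 162.5 − 4Q. Set MR = MC: 162.5 − 4Q = 95.4 + 0.025Q → Q_m = 16.6708.
Price P_m = 162.5 − 2·16.6708 = 129.1584; MC(Q_m) = 95.4 + 0.025·16.6708 = 95.8168.
Competitive Q* = 33.1358, so ΔQ = 16.465; wedge = 129.1584 − 95.8168 = 33.3416.
Welfare loss = ½ × 16.465 × 33.3416 = $274.48 thousand.

$274.48 thousand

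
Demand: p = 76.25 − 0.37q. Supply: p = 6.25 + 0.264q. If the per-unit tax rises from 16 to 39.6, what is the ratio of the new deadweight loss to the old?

Competitive equilibrium: 76.25 − 0.37q = 6.25 + 0.264q → q* = 110.4101, p* = 35.3983.
For a per-unit tax t: Δq = t/0.634, so DWL = ½·t·(t/0.634) = t²/1.268.
At t = 16: DWL = 201.893. At t = 39.6: DWL = 1236.719.
Ratio = (39.6/16)² = 6.126.

6.126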